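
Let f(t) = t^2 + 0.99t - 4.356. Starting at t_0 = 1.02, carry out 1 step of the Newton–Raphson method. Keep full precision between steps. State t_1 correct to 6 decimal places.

Newton update: t ← t − f(t)/f'(t).
f'(t) = 2t + 0.99
t_0 = 1.020000: f = -2.305800, f' = 3.030000 → t_1 = 1.020000 - (-2.305800)/(3.030000) = 1.780990

1.780990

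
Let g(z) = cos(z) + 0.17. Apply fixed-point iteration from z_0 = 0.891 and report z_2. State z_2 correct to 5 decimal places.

0.86769

z_1 = g(0.891000) = 0.798635
z_2 = g(0.798635) = 0.867686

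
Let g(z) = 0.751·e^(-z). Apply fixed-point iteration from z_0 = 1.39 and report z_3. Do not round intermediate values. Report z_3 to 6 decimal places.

z_1 = g(1.390000) = 0.187056
z_2 = g(0.187056) = 0.622878
z_3 = g(0.622878) = 0.402835

0.402835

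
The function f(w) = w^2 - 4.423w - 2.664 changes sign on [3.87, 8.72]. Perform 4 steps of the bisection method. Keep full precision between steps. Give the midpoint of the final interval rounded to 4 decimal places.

4.9309

f(3.870000) = -4.804110, f(8.720000) = 34.805840 (opposite signs)
step 1: m = 6.295000, f(m) = 9.120240 > 0 → root in [3.870000, 6.295000]
step 2: m = 5.082500, f(m) = 0.687909 > 0 → root in [3.870000, 5.082500]
step 3: m = 4.476250, f(m) = -2.425640 < 0 → root in [4.476250, 5.082500]
step 4: m = 4.779375, f(m) = -0.960750 < 0 → root in [4.779375, 5.082500]
Midpoint of [4.779375, 5.082500] = 4.930937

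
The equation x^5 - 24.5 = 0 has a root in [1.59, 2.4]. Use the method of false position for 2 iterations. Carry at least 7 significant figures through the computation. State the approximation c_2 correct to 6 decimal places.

1.836394

False-position update: c = (a·f(b) − b·f(a))/(f(b) − f(a)); replace the endpoint whose sign matches f(c).
f(1.590000) = -14.337850, f(2.400000) = 55.126240
step 1: c = 1.757189, f(c) = -7.746990 < 0 → new bracket [1.757189, 2.400000]
step 2: c = 1.836394, f(c) = -3.615250 < 0 → new bracket [1.836394, 2.400000]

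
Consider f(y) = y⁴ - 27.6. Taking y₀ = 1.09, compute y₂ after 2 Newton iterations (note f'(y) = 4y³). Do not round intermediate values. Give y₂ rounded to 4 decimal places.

y_0 = 1.090000: f = -26.188418, f' = 5.180116 → y_1 = 1.090000 - (-26.188418)/(5.180116) = 6.145566
y_1 = 6.145566: f = 1398.820435, f' = 928.422497 → y_2 = 6.145566 - (1398.820435)/(928.422497) = 4.638902

4.6389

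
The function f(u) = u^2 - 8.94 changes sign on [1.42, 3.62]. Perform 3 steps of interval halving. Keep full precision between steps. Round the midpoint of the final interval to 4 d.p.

f(1.420000) = -6.923600, f(3.620000) = 4.164400 (opposite signs)
step 1: m = 2.520000, f(m) = -2.589600 < 0 → root in [2.520000, 3.620000]
step 2: m = 3.070000, f(m) = 0.484900 > 0 → root in [2.520000, 3.070000]
step 3: m = 2.795000, f(m) = -1.127975 < 0 → root in [2.795000, 3.070000]
Midpoint of [2.795000, 3.070000] = 2.932500

2.9325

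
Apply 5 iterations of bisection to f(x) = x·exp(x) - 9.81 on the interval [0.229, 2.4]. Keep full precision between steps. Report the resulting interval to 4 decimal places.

[1.7216, 1.7894]

f(0.229000) = -9.522069, f(2.400000) = 16.645623 (opposite signs)
step 1: m = 1.314500, f(m) = -4.916262 < 0 → root in [1.314500, 2.400000]
step 2: m = 1.857250, f(m) = 2.087721 > 0 → root in [1.314500, 1.857250]
step 3: m = 1.585875, f(m) = -2.065280 < 0 → root in [1.585875, 1.857250]
step 4: m = 1.721563, f(m) = -0.180851 < 0 → root in [1.721563, 1.857250]
step 5: m = 1.789406, f(m) = 0.901202 > 0 → root in [1.721563, 1.789406]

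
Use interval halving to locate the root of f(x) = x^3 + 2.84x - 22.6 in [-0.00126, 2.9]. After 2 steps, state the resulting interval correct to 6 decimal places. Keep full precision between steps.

f(-0.001260) = -22.603578, f(2.900000) = 10.025000 (opposite signs)
step 1: m = 1.449370, f(m) = -15.439136 < 0 → root in [1.449370, 2.900000]
step 2: m = 2.174685, f(m) = -6.139255 < 0 → root in [2.174685, 2.900000]

[2.174685, 2.900000]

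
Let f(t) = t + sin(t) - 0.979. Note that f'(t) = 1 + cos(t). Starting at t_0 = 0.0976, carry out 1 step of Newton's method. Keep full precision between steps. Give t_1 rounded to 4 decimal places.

t_0 = 0.097600: f = -0.783955, f' = 1.995241 → t_1 = 0.097600 - (-0.783955)/(1.995241) = 0.490512

0.4905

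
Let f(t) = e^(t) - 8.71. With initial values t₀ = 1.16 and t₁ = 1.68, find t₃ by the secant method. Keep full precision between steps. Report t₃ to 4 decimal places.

2.0870

f(t_0) = -5.520067, f(t_1) = -3.344444
t_2 = 1.680000 - (-3.344444)·(1.680000 - 1.160000)/(-3.344444 - (-5.520067)) = 2.479362; f(t_2) = 3.223653
t_3 = 2.479362 - (3.223653)·(2.479362 - 1.680000)/(3.223653 - (-3.344444)) = 2.087032; f(t_3) = -0.649049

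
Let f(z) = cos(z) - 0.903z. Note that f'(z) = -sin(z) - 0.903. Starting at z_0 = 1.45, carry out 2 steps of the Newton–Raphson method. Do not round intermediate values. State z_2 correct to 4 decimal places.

z_0 = 1.450000: f = -1.188847, f' = -1.895713 → z_1 = 1.450000 - (-1.188847)/(-1.895713) = 0.822876
z_1 = 0.822876: f = -0.062941, f' = -1.636105 → z_2 = 0.822876 - (-0.062941)/(-1.636105) = 0.784406

0.7844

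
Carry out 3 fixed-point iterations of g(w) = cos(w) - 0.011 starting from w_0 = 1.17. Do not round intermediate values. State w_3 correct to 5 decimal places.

w_1 = g(1.170000) = 0.379152
w_2 = g(0.379152) = 0.917979
w_3 = g(0.917979) = 0.596427

0.59643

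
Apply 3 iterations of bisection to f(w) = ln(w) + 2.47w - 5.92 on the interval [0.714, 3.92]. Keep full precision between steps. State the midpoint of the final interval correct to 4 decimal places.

2.1166

f(0.714000) = -4.493292, f(3.920000) = 5.128492 (opposite signs)
step 1: m = 2.317000, f(m) = 0.643263 > 0 → root in [0.714000, 2.317000]
step 2: m = 1.515500, f(m) = -1.760970 < 0 → root in [1.515500, 2.317000]
step 3: m = 1.916250, f(m) = -0.536492 < 0 → root in [1.916250, 2.317000]
Midpoint of [1.916250, 2.317000] = 2.116625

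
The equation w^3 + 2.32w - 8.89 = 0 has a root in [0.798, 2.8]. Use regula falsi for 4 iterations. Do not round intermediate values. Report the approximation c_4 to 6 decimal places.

1.677731

False-position update: c = (a·f(b) − b·f(a))/(f(b) − f(a)); replace the endpoint whose sign matches f(c).
f(0.798000) = -6.530470, f(2.800000) = 19.558000
step 1: c = 1.299141, f(c) = -3.683345 < 0 → new bracket [1.299141, 2.800000]
step 2: c = 1.537001, f(c) = -1.693191 < 0 → new bracket [1.537001, 2.800000]
step 3: c = 1.637630, f(c) = -0.698846 < 0 → new bracket [1.637630, 2.800000]
step 4: c = 1.677731, f(c) = -0.275215 < 0 → new bracket [1.677731, 2.800000]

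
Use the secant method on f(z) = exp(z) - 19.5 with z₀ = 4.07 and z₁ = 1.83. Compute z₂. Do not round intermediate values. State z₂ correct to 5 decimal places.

f(z_0) = 39.056963, f(z_1) = -13.266113
z_2 = 1.830000 - (-13.266113)·(1.830000 - 4.070000)/(-13.266113 - (39.056963)) = 2.397935; f(z_2) = -8.499566

2.39793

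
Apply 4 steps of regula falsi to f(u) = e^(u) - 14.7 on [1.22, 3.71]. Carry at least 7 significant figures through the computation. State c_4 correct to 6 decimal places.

2.625319

f(1.220000) = -11.312812, f(3.710000) = 26.153807
step 1: c = 1.971840, f(c) = -7.516117 < 0 → new bracket [1.971840, 3.710000]
step 2: c = 2.359848, f(c) = -4.110654 < 0 → new bracket [2.359848, 3.710000]
step 3: c = 2.543232, f(c) = -1.979282 < 0 → new bracket [2.543232, 3.710000]
step 4: c = 2.625319, f(c) = -0.891020 < 0 → new bracket [2.625319, 3.710000]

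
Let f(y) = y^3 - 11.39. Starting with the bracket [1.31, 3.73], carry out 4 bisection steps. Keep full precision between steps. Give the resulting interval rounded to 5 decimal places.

f(1.310000) = -9.141909, f(3.730000) = 40.505117 (opposite signs)
step 1: m = 2.520000, f(m) = 4.613008 > 0 → root in [1.310000, 2.520000]
step 2: m = 1.915000, f(m) = -4.367264 < 0 → root in [1.915000, 2.520000]
step 3: m = 2.217500, f(m) = -0.485873 < 0 → root in [2.217500, 2.520000]
step 4: m = 2.368750, f(m) = 1.901001 > 0 → root in [2.217500, 2.368750]

[2.21750, 2.36875]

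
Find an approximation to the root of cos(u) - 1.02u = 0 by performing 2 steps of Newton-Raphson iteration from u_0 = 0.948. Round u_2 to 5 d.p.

0.73036

f'(u) = -sin(u) - 1.02
u_0 = 0.948000: f = -0.383651, f' = -1.832251 → u_1 = 0.948000 - (-0.383651)/(-1.832251) = 0.738612
u_1 = 0.738612: f = -0.013981, f' = -1.693262 → u_2 = 0.738612 - (-0.013981)/(-1.693262) = 0.730355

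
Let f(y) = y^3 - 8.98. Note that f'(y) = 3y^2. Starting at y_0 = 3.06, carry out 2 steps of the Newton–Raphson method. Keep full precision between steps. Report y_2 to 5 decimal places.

2.11071

Newton update: y ← y − f(y)/f'(y).
y_0 = 3.060000: f = 19.672616, f' = 28.090800 → y_1 = 3.060000 - (19.672616)/(28.090800) = 2.359678
y_1 = 2.359678: f = 4.158870, f' = 16.704235 → y_2 = 2.359678 - (4.158870)/(16.704235) = 2.110707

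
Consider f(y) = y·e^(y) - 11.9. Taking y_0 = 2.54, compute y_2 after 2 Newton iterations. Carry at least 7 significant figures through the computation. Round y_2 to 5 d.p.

1.88933

Newton update: y ← y − f(y)/f'(y).
f'(y) = (y + 1)·e^(y)
y_0 = 2.540000: f = 20.306364, f' = 44.886035 → y_1 = 2.540000 - (20.306364)/(44.886035) = 2.087602
y_1 = 2.087602: f = 4.937653, f' = 24.903202 → y_2 = 2.087602 - (4.937653)/(24.903202) = 1.889328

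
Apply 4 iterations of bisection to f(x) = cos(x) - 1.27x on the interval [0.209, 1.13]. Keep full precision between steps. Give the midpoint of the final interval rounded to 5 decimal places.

f(0.209000) = 0.712809, f(1.130000) = -1.008440 (opposite signs)
step 1: m = 0.669500, f(m) = -0.066133 < 0 → root in [0.209000, 0.669500]
step 2: m = 0.439250, f(m) = 0.347223 > 0 → root in [0.439250, 0.669500]
step 3: m = 0.554375, f(m) = 0.146173 > 0 → root in [0.554375, 0.669500]
step 4: m = 0.611938, f(m) = 0.041376 > 0 → root in [0.611938, 0.669500]
Midpoint of [0.611938, 0.669500] = 0.640719

0.64072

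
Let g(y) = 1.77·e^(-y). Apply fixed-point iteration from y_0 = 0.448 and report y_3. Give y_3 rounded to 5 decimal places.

0.99970

y_1 = g(0.448000) = 1.130861
y_2 = g(1.130861) = 0.571277
y_3 = g(0.571277) = 0.999703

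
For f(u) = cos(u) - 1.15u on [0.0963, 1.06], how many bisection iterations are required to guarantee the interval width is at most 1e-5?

Initial width b − a = 1.06 − 0.0963 = 0.963700.
After n steps the width is (b−a)/2^n; need (b−a)/2^n ≤ 1e-5.
So n ≥ log₂(0.963700/1e-5) = log₂(96370.0000) ≈ 16.5563.
Hence n = 17.

17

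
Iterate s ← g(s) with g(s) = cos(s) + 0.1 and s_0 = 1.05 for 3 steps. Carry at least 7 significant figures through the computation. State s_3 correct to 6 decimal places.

0.700472

s_1 = g(1.050000) = 0.597571
s_2 = g(0.597571) = 0.926705
s_3 = g(0.926705) = 0.700472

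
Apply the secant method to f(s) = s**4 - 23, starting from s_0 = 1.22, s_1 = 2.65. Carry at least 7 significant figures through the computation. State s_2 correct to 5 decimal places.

f(s_0) = -20.784665, f(s_1) = 26.315506
s_2 = 2.650000 - (26.315506)·(2.650000 - 1.220000)/(26.315506 - (-20.784665)) = 1.851040; f(s_2) = -11.260143

1.85104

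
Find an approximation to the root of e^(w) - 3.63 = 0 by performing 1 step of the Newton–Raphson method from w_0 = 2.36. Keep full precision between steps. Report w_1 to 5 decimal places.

1.70275

f'(w) = e^(w)
w_0 = 2.360000: f = 6.960951, f' = 10.590951 → w_1 = 2.360000 - (6.960951)/(10.590951) = 1.702745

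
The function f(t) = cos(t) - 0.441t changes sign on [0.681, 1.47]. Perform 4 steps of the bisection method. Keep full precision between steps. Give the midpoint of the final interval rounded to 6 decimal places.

f(0.681000) = 0.476623, f(1.470000) = -0.547644 (opposite signs)
step 1: m = 1.075500, f(m) = 0.000997 > 0 → root in [1.075500, 1.470000]
step 2: m = 1.272750, f(m) = -0.267630 < 0 → root in [1.075500, 1.272750]
step 3: m = 1.174125, f(m) = -0.131439 < 0 → root in [1.075500, 1.174125]
step 4: m = 1.124812, f(m) = -0.064697 < 0 → root in [1.075500, 1.124812]
Midpoint of [1.075500, 1.124812] = 1.100156

1.100156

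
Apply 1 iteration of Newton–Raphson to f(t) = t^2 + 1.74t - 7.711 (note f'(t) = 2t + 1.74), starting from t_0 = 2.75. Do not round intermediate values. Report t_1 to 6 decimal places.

2.109599

Newton update: t ← t − f(t)/f'(t).
t_0 = 2.750000: f = 4.636500, f' = 7.240000 → t_1 = 2.750000 - (4.636500)/(7.240000) = 2.109599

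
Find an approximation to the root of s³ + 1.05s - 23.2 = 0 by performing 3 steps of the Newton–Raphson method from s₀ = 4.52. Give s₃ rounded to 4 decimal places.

2.7328

Newton update: s ← s − f(s)/f'(s).
f'(s) = 3s² + 1.05
s_0 = 4.520000: f = 73.891408, f' = 62.341200 → s_1 = 4.520000 - (73.891408)/(62.341200) = 3.334726
s_1 = 3.334726: f = 17.384938, f' = 34.411191 → s_2 = 3.334726 - (17.384938)/(34.411191) = 2.829514
s_2 = 2.829514: f = 2.424506, f' = 25.068451 → s_3 = 2.829514 - (2.424506)/(25.068451) = 2.732799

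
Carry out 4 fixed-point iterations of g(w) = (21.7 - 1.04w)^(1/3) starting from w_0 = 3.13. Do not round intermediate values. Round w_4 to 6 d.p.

2.665046

w_1 = g(3.130000) = 2.642153
w_2 = g(2.642153) = 2.666160
w_3 = g(2.666160) = 2.664989
w_4 = g(2.664989) = 2.665046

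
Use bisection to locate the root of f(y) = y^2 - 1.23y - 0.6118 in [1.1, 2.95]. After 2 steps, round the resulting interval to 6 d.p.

[1.562500, 2.025000]

f(1.100000) = -0.754800, f(2.950000) = 4.462200 (opposite signs)
step 1: m = 2.025000, f(m) = 0.998075 > 0 → root in [1.100000, 2.025000]
step 2: m = 1.562500, f(m) = -0.092269 < 0 → root in [1.562500, 2.025000]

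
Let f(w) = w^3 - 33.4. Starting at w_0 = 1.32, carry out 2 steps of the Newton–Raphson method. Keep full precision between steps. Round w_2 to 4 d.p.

f'(w) = 3w^2
w_0 = 1.320000: f = -31.100032, f' = 5.227200 → w_1 = 1.320000 - (-31.100032)/(5.227200) = 7.269654
w_1 = 7.269654: f = 350.785743, f' = 158.543613 → w_2 = 7.269654 - (350.785743)/(158.543613) = 5.057104

5.0571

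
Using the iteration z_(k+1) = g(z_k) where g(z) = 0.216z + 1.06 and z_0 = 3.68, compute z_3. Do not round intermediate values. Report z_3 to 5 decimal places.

z_1 = g(3.680000) = 1.854880
z_2 = g(1.854880) = 1.460654
z_3 = g(1.460654) = 1.375501

1.37550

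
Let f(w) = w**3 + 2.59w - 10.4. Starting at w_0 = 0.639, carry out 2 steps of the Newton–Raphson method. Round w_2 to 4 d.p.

Newton update: w ← w − f(w)/f'(w).
f'(w) = 3w**2 + 2.59
w_0 = 0.639000: f = -8.484073, f' = 3.814963 → w_1 = 0.639000 - (-8.484073)/(3.814963) = 2.862894
w_1 = 2.862894: f = 20.479635, f' = 27.178484 → w_2 = 2.862894 - (20.479635)/(27.178484) = 2.109370

2.1094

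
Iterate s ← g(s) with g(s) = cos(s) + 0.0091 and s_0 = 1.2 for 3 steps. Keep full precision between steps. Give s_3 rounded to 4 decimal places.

s_1 = g(1.200000) = 0.371458
s_2 = g(0.371458) = 0.940899
s_3 = g(0.940899) = 0.598162

0.5982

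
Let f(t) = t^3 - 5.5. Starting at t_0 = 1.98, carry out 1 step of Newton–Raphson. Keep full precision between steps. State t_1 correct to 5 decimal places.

Newton update: t ← t − f(t)/f'(t).
f'(t) = 3t^2
t_0 = 1.980000: f = 2.262392, f' = 11.761200 → t_1 = 1.980000 - (2.262392)/(11.761200) = 1.787639

1.78764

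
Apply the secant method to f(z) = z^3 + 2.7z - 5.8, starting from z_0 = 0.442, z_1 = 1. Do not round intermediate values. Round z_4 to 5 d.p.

1.30960

f(z_0) = -4.520249, f(z_1) = -2.100000
z_2 = 1.000000 - (-2.100000)·(1.000000 - 0.442000)/(-2.100000 - (-4.520249)) = 1.484165; f(z_2) = 1.476484
z_3 = 1.484165 - (1.476484)·(1.484165 - 1.000000)/(1.476484 - (-2.100000)) = 1.284287; f(z_3) = -0.214134
z_4 = 1.284287 - (-0.214134)·(1.284287 - 1.484165)/(-0.214134 - (1.476484)) = 1.309603; f(z_4) = -0.018022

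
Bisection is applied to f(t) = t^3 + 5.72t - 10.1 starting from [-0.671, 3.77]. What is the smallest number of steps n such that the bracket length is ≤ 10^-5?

Initial width b − a = 3.77 − -0.671 = 4.441000.
After n steps the width is (b−a)/2^n; need (b−a)/2^n ≤ 10^-5.
So n ≥ log₂(4.441000/10^-5) = log₂(444100.0000) ≈ 18.7605.
Hence n = 19.

19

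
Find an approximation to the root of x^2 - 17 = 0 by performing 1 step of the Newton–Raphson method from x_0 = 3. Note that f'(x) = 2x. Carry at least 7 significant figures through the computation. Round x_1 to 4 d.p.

x_0 = 3.000000: f = -8.000000, f' = 6.000000 → x_1 = 3.000000 - (-8.000000)/(6.000000) = 4.333333

4.3333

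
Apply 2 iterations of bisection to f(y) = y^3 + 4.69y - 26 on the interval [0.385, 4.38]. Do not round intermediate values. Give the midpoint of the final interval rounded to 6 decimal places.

f(0.385000) = -24.137283, f(4.380000) = 78.569872 (opposite signs)
step 1: m = 2.382500, f(m) = -1.302275 < 0 → root in [2.382500, 4.380000]
step 2: m = 3.381250, f(m) = 28.515392 > 0 → root in [2.382500, 3.381250]
Midpoint of [2.382500, 3.381250] = 2.881875

2.881875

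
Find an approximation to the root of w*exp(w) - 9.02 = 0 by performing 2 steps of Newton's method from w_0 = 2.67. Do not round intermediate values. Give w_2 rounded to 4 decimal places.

f'(w) = (w+1)*exp(w)
w_0 = 2.670000: f = 29.534718, f' = 52.994687 → w_1 = 2.670000 - (29.534718)/(52.994687) = 2.112685
w_1 = 2.112685: f = 8.452795, f' = 25.743215 → w_2 = 2.112685 - (8.452795)/(25.743215) = 1.784335

1.7843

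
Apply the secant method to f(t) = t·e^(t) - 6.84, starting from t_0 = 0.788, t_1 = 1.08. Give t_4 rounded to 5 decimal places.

1.49149

Secant update: t_(k+1) = t_k − f(t_k)·(t_k − t_(k-1))/(f(t_k) − f(t_(k-1))).
f(t_0) = -5.107193, f(t_1) = -3.659746
t_2 = 1.080000 - (-3.659746)·(1.080000 - 0.788000)/(-3.659746 - (-5.107193)) = 1.818297; f(t_2) = 4.363181
t_3 = 1.818297 - (4.363181)·(1.818297 - 1.080000)/(4.363181 - (-3.659746)) = 1.416782; f(t_3) = -0.997430
t_4 = 1.416782 - (-0.997430)·(1.416782 - 1.818297)/(-0.997430 - (4.363181)) = 1.491491; f(t_4) = -0.212239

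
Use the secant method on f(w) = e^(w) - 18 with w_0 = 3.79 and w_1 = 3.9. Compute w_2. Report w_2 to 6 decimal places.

3.228753

Secant update: w_(k+1) = w_k − f(w_k)·(w_k − w_(k-1))/(f(w_k) − f(w_(k-1))).
f(w_0) = 26.256400, f(w_1) = 31.402449
w_2 = 3.900000 - (31.402449)·(3.900000 - 3.790000)/(31.402449 - (26.256400)) = 3.228753; f(w_2) = 7.248155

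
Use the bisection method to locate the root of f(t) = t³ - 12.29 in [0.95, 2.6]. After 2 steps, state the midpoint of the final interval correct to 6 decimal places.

2.393750

f(0.950000) = -11.432625, f(2.600000) = 5.286000 (opposite signs)
step 1: m = 1.775000, f(m) = -6.697641 < 0 → root in [1.775000, 2.600000]
step 2: m = 2.187500, f(m) = -1.822471 < 0 → root in [2.187500, 2.600000]
Midpoint of [2.187500, 2.600000] = 2.393750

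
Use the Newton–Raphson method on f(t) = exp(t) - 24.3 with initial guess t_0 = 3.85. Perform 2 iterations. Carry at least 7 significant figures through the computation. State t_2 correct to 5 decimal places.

3.20519

Newton update: t ← t − f(t)/f'(t).
f'(t) = exp(t)
t_0 = 3.850000: f = 22.693063, f' = 46.993063 → t_1 = 3.850000 - (22.693063)/(46.993063) = 3.367098
t_1 = 3.367098: f = 4.694252, f' = 28.994252 → t_2 = 3.367098 - (4.694252)/(28.994252) = 3.205195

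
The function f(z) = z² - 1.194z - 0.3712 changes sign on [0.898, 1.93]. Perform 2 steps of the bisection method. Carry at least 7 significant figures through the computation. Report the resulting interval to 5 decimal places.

[1.41400, 1.67200]

f(0.898000) = -0.637008, f(1.930000) = 1.049280 (opposite signs)
step 1: m = 1.414000, f(m) = -0.060120 < 0 → root in [1.414000, 1.930000]
step 2: m = 1.672000, f(m) = 0.428016 > 0 → root in [1.414000, 1.672000]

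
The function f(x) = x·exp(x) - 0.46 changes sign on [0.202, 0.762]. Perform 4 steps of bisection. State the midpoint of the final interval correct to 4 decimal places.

0.3245

f(0.202000) = -0.212783, f(0.762000) = 1.172628 (opposite signs)
step 1: m = 0.482000, f(m) = 0.320507 > 0 → root in [0.202000, 0.482000]
step 2: m = 0.342000, f(m) = 0.021454 > 0 → root in [0.202000, 0.342000]
step 3: m = 0.272000, f(m) = -0.102976 < 0 → root in [0.272000, 0.342000]
step 4: m = 0.307000, f(m) = -0.042682 < 0 → root in [0.307000, 0.342000]
Midpoint of [0.307000, 0.342000] = 0.324500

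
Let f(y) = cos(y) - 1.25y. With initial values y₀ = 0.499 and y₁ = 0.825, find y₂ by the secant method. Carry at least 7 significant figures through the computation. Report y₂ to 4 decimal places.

0.6356

Secant update: y_(k+1) = y_k − f(y_k)·(y_k − y_(k-1))/(f(y_k) − f(y_(k-1))).
f(y_0) = 0.254312, f(y_1) = -0.352693
y_2 = 0.825000 - (-0.352693)·(0.825000 - 0.499000)/(-0.352693 - (0.254312)) = 0.635581; f(y_2) = 0.010250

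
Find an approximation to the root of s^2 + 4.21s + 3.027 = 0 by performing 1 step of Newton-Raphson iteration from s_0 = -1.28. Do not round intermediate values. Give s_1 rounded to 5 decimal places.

-0.84158

Newton update: s ← s − f(s)/f'(s).
f'(s) = 2s + 4.21
s_0 = -1.280000: f = -0.723400, f' = 1.650000 → s_1 = -1.280000 - (-0.723400)/(1.650000) = -0.841576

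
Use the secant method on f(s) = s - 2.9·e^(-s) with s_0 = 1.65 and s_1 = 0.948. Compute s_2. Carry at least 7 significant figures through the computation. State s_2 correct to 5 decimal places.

1.04526

f(s_0) = 1.093055, f(s_1) = -0.175794
s_2 = 0.948000 - (-0.175794)·(0.948000 - 1.650000)/(-0.175794 - (1.093055)) = 1.045259; f(s_2) = 0.025618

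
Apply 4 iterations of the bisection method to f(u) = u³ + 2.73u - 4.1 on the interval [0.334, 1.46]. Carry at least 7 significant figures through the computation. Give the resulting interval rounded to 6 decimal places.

f(0.334000) = -3.150920, f(1.460000) = 2.997936 (opposite signs)
step 1: m = 0.897000, f(m) = -0.929456 < 0 → root in [0.897000, 1.460000]
step 2: m = 1.178500, f(m) = 0.754079 > 0 → root in [0.897000, 1.178500]
step 3: m = 1.037750, f(m) = -0.149364 < 0 → root in [1.037750, 1.178500]
step 4: m = 1.108125, f(m) = 0.285893 > 0 → root in [1.037750, 1.108125]

[1.037750, 1.108125]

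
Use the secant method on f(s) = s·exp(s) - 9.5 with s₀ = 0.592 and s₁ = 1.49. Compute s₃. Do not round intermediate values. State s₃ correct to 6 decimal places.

Secant update: s_(k+1) = s_k − f(s_k)·(s_k − s_(k-1))/(f(s_k) − f(s_(k-1))).
f(s_0) = -8.429901, f(s_1) = -2.888728
s_2 = 1.490000 - (-2.888728)·(1.490000 - 0.592000)/(-2.888728 - (-8.429901)) = 1.958146; f(s_2) = 4.375767
s_3 = 1.958146 - (4.375767)·(1.958146 - 1.490000)/(4.375767 - (-2.888728)) = 1.676158; f(s_3) = -0.540963

1.676158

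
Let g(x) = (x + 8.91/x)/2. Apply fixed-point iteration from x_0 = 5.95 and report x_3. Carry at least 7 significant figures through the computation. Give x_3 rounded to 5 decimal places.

2.98584

x_1 = g(5.950000) = 3.723739
x_2 = g(3.723739) = 3.058248
x_3 = g(3.058248) = 2.985840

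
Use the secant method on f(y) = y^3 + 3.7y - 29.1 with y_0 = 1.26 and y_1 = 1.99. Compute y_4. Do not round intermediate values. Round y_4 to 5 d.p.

f(y_0) = -22.437624, f(y_1) = -13.856401
y_2 = 1.990000 - (-13.856401)·(1.990000 - 1.260000)/(-13.856401 - (-22.437624)) = 3.168757; f(y_2) = 14.441941
y_3 = 3.168757 - (14.441941)·(3.168757 - 1.990000)/(14.441941 - (-13.856401)) = 2.567183; f(y_3) = -2.682585
y_4 = 2.567183 - (-2.682585)·(2.567183 - 3.168757)/(-2.682585 - (14.441941)) = 2.661421; f(y_4) = -0.401478

2.66142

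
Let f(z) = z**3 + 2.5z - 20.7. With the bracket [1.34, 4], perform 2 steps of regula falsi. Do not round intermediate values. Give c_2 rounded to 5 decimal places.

f(1.340000) = -14.943896, f(4.000000) = 53.300000
step 1: c = 1.922481, f(c) = -8.788438 < 0 → new bracket [1.922481, 4.000000]
step 2: c = 2.216548, f(c) = -4.268547 < 0 → new bracket [2.216548, 4.000000]

2.21655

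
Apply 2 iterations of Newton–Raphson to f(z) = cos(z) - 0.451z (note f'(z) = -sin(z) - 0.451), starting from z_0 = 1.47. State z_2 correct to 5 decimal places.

z_0 = 1.470000: f = -0.562344, f' = -1.445924 → z_1 = 1.470000 - (-0.562344)/(-1.445924) = 1.081083
z_1 = 1.081083: f = -0.017196, f' = -1.333468 → z_2 = 1.081083 - (-0.017196)/(-1.333468) = 1.068188

1.06819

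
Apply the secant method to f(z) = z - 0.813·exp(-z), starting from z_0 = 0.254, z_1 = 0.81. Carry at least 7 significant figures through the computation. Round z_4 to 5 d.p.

f(z_0) = -0.376637, f(z_1) = 0.448330
z_2 = 0.810000 - (0.448330)·(0.810000 - 0.254000)/(0.448330 - (-0.376637)) = 0.507841; f(z_2) = 0.018582
z_3 = 0.507841 - (0.018582)·(0.507841 - 0.810000)/(0.018582 - (0.448330)) = 0.494775; f(z_3) = -0.000917
z_4 = 0.494775 - (-0.000917)·(0.494775 - 0.507841)/(-0.000917 - (0.018582)) = 0.495390; f(z_4) = 0.000002

0.49539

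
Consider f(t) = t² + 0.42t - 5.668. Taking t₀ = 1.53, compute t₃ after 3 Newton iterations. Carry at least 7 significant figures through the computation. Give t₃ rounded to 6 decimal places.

f'(t) = 2t + 0.42
t_0 = 1.530000: f = -2.684500, f' = 3.480000 → t_1 = 1.530000 - (-2.684500)/(3.480000) = 2.301408
t_1 = 2.301408: f = 0.595070, f' = 5.022816 → t_2 = 2.301408 - (0.595070)/(5.022816) = 2.182935
t_2 = 2.182935: f = 0.014036, f' = 4.785869 → t_3 = 2.182935 - (0.014036)/(4.785869) = 2.180002

2.180002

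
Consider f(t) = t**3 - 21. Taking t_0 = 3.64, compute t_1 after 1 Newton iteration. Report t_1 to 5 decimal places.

Newton update: t ← t − f(t)/f'(t).
f'(t) = 3t**2
t_0 = 3.640000: f = 27.228544, f' = 39.748800 → t_1 = 3.640000 - (27.228544)/(39.748800) = 2.954985

2.95498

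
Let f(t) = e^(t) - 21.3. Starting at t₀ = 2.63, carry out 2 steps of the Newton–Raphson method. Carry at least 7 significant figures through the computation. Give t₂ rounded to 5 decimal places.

f'(t) = e^(t)
t_0 = 2.630000: f = -7.426230, f' = 13.873770 → t_1 = 2.630000 - (-7.426230)/(13.873770) = 3.165271
t_1 = 3.165271: f = 2.395170, f' = 23.695170 → t_2 = 3.165271 - (2.395170)/(23.695170) = 3.064189

3.06419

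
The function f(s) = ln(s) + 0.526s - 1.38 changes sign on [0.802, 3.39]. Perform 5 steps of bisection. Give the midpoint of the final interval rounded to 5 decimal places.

1.65119

f(0.802000) = -1.178795, f(3.390000) = 1.623970 (opposite signs)
step 1: m = 2.096000, f(m) = 0.462527 > 0 → root in [0.802000, 2.096000]
step 2: m = 1.449000, f(m) = -0.246952 < 0 → root in [1.449000, 2.096000]
step 3: m = 1.772500, f(m) = 0.124726 > 0 → root in [1.449000, 1.772500]
step 4: m = 1.610750, f(m) = -0.056046 < 0 → root in [1.610750, 1.772500]
step 5: m = 1.691625, f(m) = 0.035484 > 0 → root in [1.610750, 1.691625]
Midpoint of [1.610750, 1.691625] = 1.651187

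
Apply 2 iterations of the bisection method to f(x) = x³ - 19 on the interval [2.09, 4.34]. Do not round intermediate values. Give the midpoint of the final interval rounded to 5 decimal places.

f(2.090000) = -9.870671, f(4.340000) = 62.746504 (opposite signs)
step 1: m = 3.215000, f(m) = 14.230963 > 0 → root in [2.090000, 3.215000]
step 2: m = 2.652500, f(m) = -0.337657 < 0 → root in [2.652500, 3.215000]
Midpoint of [2.652500, 3.215000] = 2.933750

2.93375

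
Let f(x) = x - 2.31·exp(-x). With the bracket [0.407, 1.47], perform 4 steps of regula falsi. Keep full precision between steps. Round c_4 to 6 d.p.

False-position update: c = (a·f(b) − b·f(a))/(f(b) − f(a)); replace the endpoint whose sign matches f(c).
f(0.407000) = -1.130638, f(1.470000) = 0.938872
step 1: c = 0.987750, f(c) = 0.127475 > 0 → new bracket [0.407000, 0.987750]
step 2: c = 0.928907, f(c) = 0.016492 > 0 → new bracket [0.407000, 0.928907]
step 3: c = 0.921404, f(c) = 0.002117 > 0 → new bracket [0.407000, 0.921404]
step 4: c = 0.920443, f(c) = 0.000271 > 0 → new bracket [0.407000, 0.920443]

0.920443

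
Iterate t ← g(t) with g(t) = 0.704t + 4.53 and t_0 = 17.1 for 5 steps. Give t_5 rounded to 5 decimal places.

t_1 = g(17.100000) = 16.568400
t_2 = g(16.568400) = 16.194154
t_3 = g(16.194154) = 15.930684
t_4 = g(15.930684) = 15.745202
t_5 = g(15.745202) = 15.614622

15.61462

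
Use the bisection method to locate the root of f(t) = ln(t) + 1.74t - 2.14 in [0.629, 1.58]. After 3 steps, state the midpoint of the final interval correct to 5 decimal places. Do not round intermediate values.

1.16394

f(0.629000) = -1.509164, f(1.580000) = 1.066625 (opposite signs)
step 1: m = 1.104500, f(m) = -0.118777 < 0 → root in [1.104500, 1.580000]
step 2: m = 1.342250, f(m) = 0.489862 > 0 → root in [1.104500, 1.342250]
step 3: m = 1.223375, f(m) = 0.190286 > 0 → root in [1.104500, 1.223375]
Midpoint of [1.104500, 1.223375] = 1.163937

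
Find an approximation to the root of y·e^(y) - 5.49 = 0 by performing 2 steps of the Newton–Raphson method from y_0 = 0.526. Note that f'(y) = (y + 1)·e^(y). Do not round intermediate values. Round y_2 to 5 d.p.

1.77494

y_0 = 0.526000: f = -4.599929, f' = 2.582221 → y_1 = 0.526000 - (-4.599929)/(2.582221) = 2.307385
y_1 = 2.307385: f = 17.694856, f' = 33.232967 → y_2 = 2.307385 - (17.694856)/(33.232967) = 1.774936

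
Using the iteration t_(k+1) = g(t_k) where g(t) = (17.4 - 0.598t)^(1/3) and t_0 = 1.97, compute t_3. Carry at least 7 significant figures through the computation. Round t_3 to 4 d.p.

t_1 = g(1.970000) = 2.531440
t_2 = g(2.531440) = 2.513854
t_3 = g(2.513854) = 2.514408

2.5144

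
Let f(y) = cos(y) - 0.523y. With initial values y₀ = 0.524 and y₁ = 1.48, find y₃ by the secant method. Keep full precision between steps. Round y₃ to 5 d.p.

f(y_0) = 0.591773, f(y_1) = -0.683368
y_2 = 1.480000 - (-0.683368)·(1.480000 - 0.524000)/(-0.683368 - (0.591773)) = 0.967664; f(y_2) = 0.061136
y_3 = 0.967664 - (0.061136)·(0.967664 - 1.480000)/(0.061136 - (-0.683368)) = 1.009736; f(y_3) = 0.003993

1.00974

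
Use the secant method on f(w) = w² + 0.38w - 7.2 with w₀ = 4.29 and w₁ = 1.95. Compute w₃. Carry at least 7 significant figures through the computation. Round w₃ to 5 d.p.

f(w_0) = 12.834300, f(w_1) = -2.656500
w_2 = 1.950000 - (-2.656500)·(1.950000 - 4.290000)/(-2.656500 - (12.834300)) = 2.351284; f(w_2) = -0.777976
w_3 = 2.351284 - (-0.777976)·(2.351284 - 1.950000)/(-0.777976 - (-2.656500)) = 2.517473; f(w_3) = 0.094307

2.51747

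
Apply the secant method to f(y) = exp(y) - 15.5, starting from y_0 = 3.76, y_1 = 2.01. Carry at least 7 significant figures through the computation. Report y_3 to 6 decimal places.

f(y_0) = 27.448426, f(y_1) = -8.036683
y_2 = 2.010000 - (-8.036683)·(2.010000 - 3.760000)/(-8.036683 - (27.448426)) = 2.406341; f(y_2) = -4.406706
y_3 = 2.406341 - (-4.406706)·(2.406341 - 2.010000)/(-4.406706 - (-8.036683)) = 2.887489; f(y_3) = 2.448188

2.887489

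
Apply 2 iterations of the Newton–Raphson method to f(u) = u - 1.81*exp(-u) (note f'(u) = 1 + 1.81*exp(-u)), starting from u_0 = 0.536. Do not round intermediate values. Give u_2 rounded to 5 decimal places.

u_0 = 0.536000: f = -0.523002, f' = 2.059002 → u_1 = 0.536000 - (-0.523002)/(2.059002) = 0.790007
u_1 = 0.790007: f = -0.031445, f' = 1.821453 → u_2 = 0.790007 - (-0.031445)/(1.821453) = 0.807271

0.80727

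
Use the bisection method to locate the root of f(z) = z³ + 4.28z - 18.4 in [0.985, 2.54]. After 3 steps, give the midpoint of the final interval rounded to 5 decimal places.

f(0.985000) = -13.228528, f(2.540000) = 8.858264 (opposite signs)
step 1: m = 1.762500, f(m) = -5.381459 < 0 → root in [1.762500, 2.540000]
step 2: m = 2.151250, f(m) = 0.763069 > 0 → root in [1.762500, 2.151250]
step 3: m = 1.956875, f(m) = -2.530997 < 0 → root in [1.956875, 2.151250]
Midpoint of [1.956875, 2.151250] = 2.054063

2.05406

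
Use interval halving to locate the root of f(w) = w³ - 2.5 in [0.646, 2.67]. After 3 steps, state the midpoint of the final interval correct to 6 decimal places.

f(0.646000) = -2.230414, f(2.670000) = 16.534163 (opposite signs)
step 1: m = 1.658000, f(m) = 2.057782 > 0 → root in [0.646000, 1.658000]
step 2: m = 1.152000, f(m) = -0.971176 < 0 → root in [1.152000, 1.658000]
step 3: m = 1.405000, f(m) = 0.273505 > 0 → root in [1.152000, 1.405000]
Midpoint of [1.152000, 1.405000] = 1.278500

1.278500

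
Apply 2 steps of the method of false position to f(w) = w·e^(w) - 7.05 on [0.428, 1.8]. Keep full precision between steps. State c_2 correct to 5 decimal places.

1.48340

f(0.428000) = -6.393368, f(1.800000) = 3.839365
step 1: c = 1.285220, f(c) = -2.403336 < 0 → new bracket [1.285220, 1.800000]
step 2: c = 1.483402, f(c) = -0.511293 < 0 → new bracket [1.483402, 1.800000]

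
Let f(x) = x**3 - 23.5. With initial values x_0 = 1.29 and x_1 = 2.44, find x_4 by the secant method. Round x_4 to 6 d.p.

2.856364

f(x_0) = -21.353311, f(x_1) = -8.973216
x_2 = 2.440000 - (-8.973216)·(2.440000 - 1.290000)/(-8.973216 - (-21.353311)) = 3.273531; f(x_2) = 11.579189
x_3 = 3.273531 - (11.579189)·(3.273531 - 2.440000)/(11.579189 - (-8.973216)) = 2.803921; f(x_3) = -1.455642
x_4 = 2.803921 - (-1.455642)·(2.803921 - 3.273531)/(-1.455642 - (11.579189)) = 2.856364; f(x_4) = -0.195449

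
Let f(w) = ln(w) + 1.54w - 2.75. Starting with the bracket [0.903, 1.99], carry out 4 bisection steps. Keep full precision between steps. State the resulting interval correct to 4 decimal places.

[1.5144, 1.5824]

f(0.903000) = -1.461413, f(1.990000) = 1.002735 (opposite signs)
step 1: m = 1.446500, f(m) = -0.153243 < 0 → root in [1.446500, 1.990000]
step 2: m = 1.718250, f(m) = 0.437411 > 0 → root in [1.446500, 1.718250]
step 3: m = 1.582375, f(m) = 0.145784 > 0 → root in [1.446500, 1.582375]
step 4: m = 1.514437, f(m) = -0.002722 < 0 → root in [1.514437, 1.582375]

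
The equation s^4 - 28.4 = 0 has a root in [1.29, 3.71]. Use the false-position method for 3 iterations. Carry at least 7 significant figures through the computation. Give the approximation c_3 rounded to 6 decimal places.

2.036499

False-position update: c = (a·f(b) − b·f(a))/(f(b) − f(a)); replace the endpoint whose sign matches f(c).
f(1.290000) = -25.630771, f(3.710000) = 161.050449
step 1: c = 1.622259, f(c) = -21.474032 < 0 → new bracket [1.622259, 3.710000]
step 2: c = 1.867882, f(c) = -16.227002 < 0 → new bracket [1.867882, 3.710000]
step 3: c = 2.036499, f(c) = -11.199664 < 0 → new bracket [2.036499, 3.710000]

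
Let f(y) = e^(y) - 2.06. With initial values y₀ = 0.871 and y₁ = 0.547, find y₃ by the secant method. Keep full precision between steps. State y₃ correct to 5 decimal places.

0.72389

f(y_0) = 0.329299, f(y_1) = -0.331939
y_2 = 0.547000 - (-0.331939)·(0.547000 - 0.871000)/(-0.331939 - (0.329299)) = 0.709647; f(y_2) = -0.026727
y_3 = 0.709647 - (-0.026727)·(0.709647 - 0.547000)/(-0.026727 - (-0.331939)) = 0.723890; f(y_3) = 0.002440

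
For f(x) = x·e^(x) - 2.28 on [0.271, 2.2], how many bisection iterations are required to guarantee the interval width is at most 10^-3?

11

Initial width b − a = 2.2 − 0.271 = 1.929000.
After n steps the width is (b−a)/2^n; need (b−a)/2^n ≤ 10^-3.
So n ≥ log₂(1.929000/10^-3) = log₂(1929.0000) ≈ 10.9136.
Hence n = 11.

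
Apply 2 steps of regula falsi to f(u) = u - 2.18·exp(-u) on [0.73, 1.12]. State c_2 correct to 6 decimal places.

0.893099

False-position update: c = (a·f(b) − b·f(a))/(f(b) − f(a)); replace the endpoint whose sign matches f(c).
f(0.730000) = -0.320562, f(1.120000) = 0.408710
step 1: c = 0.901430, f(c) = 0.016375 > 0 → new bracket [0.730000, 0.901430]
step 2: c = 0.893099, f(c) = 0.000639 > 0 → new bracket [0.730000, 0.893099]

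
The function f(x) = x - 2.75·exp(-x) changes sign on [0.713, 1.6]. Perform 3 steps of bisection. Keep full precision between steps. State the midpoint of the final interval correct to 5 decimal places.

f(0.713000) = -0.634972, f(1.600000) = 1.044785 (opposite signs)
step 1: m = 1.156500, f(m) = 0.291390 > 0 → root in [0.713000, 1.156500]
step 2: m = 0.934750, f(m) = -0.145131 < 0 → root in [0.934750, 1.156500]
step 3: m = 1.045625, f(m) = 0.079077 > 0 → root in [0.934750, 1.045625]
Midpoint of [0.934750, 1.045625] = 0.990187

0.99019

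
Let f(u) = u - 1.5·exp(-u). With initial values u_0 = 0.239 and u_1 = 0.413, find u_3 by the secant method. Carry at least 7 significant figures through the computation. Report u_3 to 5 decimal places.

f(u_0) = -0.942122, f(u_1) = -0.579493
u_2 = 0.413000 - (-0.579493)·(0.413000 - 0.239000)/(-0.579493 - (-0.942122)) = 0.691058; f(u_2) = -0.060511
u_3 = 0.691058 - (-0.060511)·(0.691058 - 0.413000)/(-0.060511 - (-0.579493)) = 0.723478; f(u_3) = -0.004115

0.72348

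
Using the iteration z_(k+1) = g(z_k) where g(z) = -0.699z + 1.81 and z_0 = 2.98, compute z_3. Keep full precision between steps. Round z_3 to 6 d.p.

0.411412

z_1 = g(2.980000) = -0.273020
z_2 = g(-0.273020) = 2.000841
z_3 = g(2.000841) = 0.411412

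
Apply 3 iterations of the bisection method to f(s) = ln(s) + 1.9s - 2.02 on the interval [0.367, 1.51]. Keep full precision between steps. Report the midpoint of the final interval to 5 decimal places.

f(0.367000) = -2.325093, f(1.510000) = 1.261110 (opposite signs)
step 1: m = 0.938500, f(m) = -0.300322 < 0 → root in [0.938500, 1.510000]
step 2: m = 1.224250, f(m) = 0.508403 > 0 → root in [0.938500, 1.224250]
step 3: m = 1.081375, f(m) = 0.112846 > 0 → root in [0.938500, 1.081375]
Midpoint of [0.938500, 1.081375] = 1.009937

1.00994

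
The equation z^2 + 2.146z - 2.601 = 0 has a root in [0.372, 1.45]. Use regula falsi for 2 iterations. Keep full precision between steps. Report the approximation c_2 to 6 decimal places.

False-position update: c = (a·f(b) − b·f(a))/(f(b) − f(a)); replace the endpoint whose sign matches f(c).
f(0.372000) = -1.664304, f(1.450000) = 2.613200
step 1: c = 0.791431, f(c) = -0.276224 < 0 → new bracket [0.791431, 1.450000]
step 2: c = 0.854390, f(c) = -0.037499 < 0 → new bracket [0.854390, 1.450000]

0.854390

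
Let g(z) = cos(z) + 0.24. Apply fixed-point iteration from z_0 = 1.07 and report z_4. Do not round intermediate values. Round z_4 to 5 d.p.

z_1 = g(1.070000) = 0.720124
z_2 = g(0.720124) = 0.991724
z_3 = g(0.991724) = 0.787248
z_4 = g(0.787248) = 0.945798

0.94580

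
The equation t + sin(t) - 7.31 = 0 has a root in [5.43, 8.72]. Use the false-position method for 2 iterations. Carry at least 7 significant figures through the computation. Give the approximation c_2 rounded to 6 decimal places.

f(5.430000) = -2.633379, f(8.720000) = 2.057865
step 1: c = 7.276806, f(c) = 0.804813 > 0 → new bracket [5.430000, 7.276806]
step 2: c = 6.844505, f(c) = 0.066809 > 0 → new bracket [5.430000, 6.844505]

6.844505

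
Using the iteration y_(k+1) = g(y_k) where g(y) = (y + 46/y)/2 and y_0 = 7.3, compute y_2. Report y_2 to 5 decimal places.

y_1 = g(7.300000) = 6.800685
y_2 = g(6.800685) = 6.782355

6.78235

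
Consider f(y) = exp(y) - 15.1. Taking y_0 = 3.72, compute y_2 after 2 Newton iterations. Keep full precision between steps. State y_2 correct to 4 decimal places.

2.7758

f'(y) = exp(y)
y_0 = 3.720000: f = 26.164394, f' = 41.264394 → y_1 = 3.720000 - (26.164394)/(41.264394) = 3.085933
y_1 = 3.085933: f = 6.787877, f' = 21.887877 → y_2 = 3.085933 - (6.787877)/(21.887877) = 2.775813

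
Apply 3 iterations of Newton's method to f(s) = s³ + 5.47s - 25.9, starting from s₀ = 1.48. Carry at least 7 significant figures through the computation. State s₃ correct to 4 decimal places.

Newton update: s ← s − f(s)/f'(s).
f'(s) = 3s² + 5.47
s_0 = 1.480000: f = -14.562608, f' = 12.041200 → s_1 = 1.480000 - (-14.562608)/(12.041200) = 2.689398
s_1 = 2.689398: f = 8.263061, f' = 27.168591 → s_2 = 2.689398 - (8.263061)/(27.168591) = 2.385258
s_2 = 2.385258: f = 0.718185, f' = 22.538370 → s_3 = 2.385258 - (0.718185)/(22.538370) = 2.353393

2.3534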